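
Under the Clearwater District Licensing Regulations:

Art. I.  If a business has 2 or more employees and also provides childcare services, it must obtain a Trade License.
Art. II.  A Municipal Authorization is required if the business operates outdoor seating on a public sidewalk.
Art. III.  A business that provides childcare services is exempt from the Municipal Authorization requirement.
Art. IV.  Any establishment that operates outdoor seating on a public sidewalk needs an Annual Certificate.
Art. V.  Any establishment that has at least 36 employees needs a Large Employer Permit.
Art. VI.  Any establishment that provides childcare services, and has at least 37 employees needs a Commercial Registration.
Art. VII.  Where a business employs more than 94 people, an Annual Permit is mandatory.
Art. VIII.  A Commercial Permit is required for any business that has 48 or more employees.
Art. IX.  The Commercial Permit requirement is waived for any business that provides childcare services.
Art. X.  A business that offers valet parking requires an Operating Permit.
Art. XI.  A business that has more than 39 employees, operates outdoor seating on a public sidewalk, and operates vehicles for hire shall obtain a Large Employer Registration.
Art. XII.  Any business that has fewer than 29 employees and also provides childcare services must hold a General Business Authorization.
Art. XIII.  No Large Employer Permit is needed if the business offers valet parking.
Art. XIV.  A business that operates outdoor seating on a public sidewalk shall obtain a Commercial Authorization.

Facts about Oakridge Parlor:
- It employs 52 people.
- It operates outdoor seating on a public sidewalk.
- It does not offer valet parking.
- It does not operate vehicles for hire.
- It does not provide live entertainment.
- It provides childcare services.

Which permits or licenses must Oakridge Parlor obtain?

Annual Certificate, Commercial Authorization, Commercial Registration, Large Employer Permit, Trade License

Art. I. employees 52 ≥ 2; provides childcare services → Trade License required.
Art. II. operates outdoor seating on a public sidewalk → Municipal Authorization required.
Art. III. provides childcare services → exempt from Municipal Authorization.
Art. IV. operates outdoor seating on a public sidewalk → Annual Certificate required.
Art. V. employees 52 ≥ 36 → Large Employer Permit required.
Art. VI. provides childcare services; employees 52 ≥ 37 → Commercial Registration required.
Art. VII. employees 52 ≤ 94 → Annual Permit not required.
Art. VIII. employees 52 ≥ 48 → Commercial Permit required.
Art. IX. provides childcare services → exempt from Commercial Permit.
Art. X. does not offer valet parking → Operating Permit not required.
Art. XI. employees 52 > 39; operates outdoor seating on a public sidewalk; does not operate vehicles for hire → Large Employer Registration not required.
Art. XII. employees 52 ≥ 29; provides childcare services → General Business Authorization not required.
Art. XIII. does not offer valet parking → Large Employer Permit exemption does not apply.
Art. XIV. operates outdoor seating on a public sidewalk → Commercial Authorization required.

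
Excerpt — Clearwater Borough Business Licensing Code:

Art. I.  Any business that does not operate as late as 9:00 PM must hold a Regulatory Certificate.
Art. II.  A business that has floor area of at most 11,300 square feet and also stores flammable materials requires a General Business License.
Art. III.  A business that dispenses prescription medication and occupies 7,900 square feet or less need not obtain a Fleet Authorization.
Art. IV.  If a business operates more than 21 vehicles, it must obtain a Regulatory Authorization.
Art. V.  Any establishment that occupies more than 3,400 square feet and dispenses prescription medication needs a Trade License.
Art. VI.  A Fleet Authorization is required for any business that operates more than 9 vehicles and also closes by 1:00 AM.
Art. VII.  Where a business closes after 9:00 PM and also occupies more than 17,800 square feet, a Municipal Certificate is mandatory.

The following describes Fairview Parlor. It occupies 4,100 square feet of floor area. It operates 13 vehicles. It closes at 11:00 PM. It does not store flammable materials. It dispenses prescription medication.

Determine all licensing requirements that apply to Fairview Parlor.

Art. I. closes 11:00 PM, after 9:00 PM → Regulatory Certificate not required.
Art. II. floor area 4,100 square feet ≤ 11,300 square feet; does not store flammable materials → General Business License not required.
Art. III. dispenses prescription medication; floor area 4,100 square feet ≤ 7,900 square feet → exempt from Fleet Authorization.
Art. IV. vehicles 13 ≤ 21 → Regulatory Authorization not required.
Art. V. floor area 4,100 square feet > 3,400 square feet; dispenses prescription medication → Trade License required.
Art. VI. vehicles 13 > 9; closes 11:00 PM, at/before 1:00 AM → Fleet Authorization required.
Art. VII. closes 11:00 PM, after 9:00 PM; floor area 4,100 square feet ≤ 17,800 square feet → Municipal Certificate not required.

Trade License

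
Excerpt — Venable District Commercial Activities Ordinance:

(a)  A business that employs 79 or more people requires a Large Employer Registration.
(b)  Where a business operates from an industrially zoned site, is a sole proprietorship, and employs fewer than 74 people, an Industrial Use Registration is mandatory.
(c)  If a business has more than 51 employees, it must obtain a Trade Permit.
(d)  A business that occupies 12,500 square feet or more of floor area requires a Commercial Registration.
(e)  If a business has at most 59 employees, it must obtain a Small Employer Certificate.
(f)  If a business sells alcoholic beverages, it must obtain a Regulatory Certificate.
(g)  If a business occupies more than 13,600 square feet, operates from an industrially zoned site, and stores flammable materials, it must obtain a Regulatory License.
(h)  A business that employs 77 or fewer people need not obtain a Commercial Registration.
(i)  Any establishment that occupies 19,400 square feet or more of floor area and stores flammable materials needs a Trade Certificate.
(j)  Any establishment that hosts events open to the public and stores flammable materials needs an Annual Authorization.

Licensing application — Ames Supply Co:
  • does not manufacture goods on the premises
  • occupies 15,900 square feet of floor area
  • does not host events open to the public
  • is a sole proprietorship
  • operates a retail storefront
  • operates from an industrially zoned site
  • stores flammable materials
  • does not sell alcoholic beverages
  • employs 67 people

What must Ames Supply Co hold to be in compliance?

Industrial Use Registration, Regulatory License, Trade Permit

(a) employees 67 < 79 → Large Employer Registration not required.
(b) operates from an industrially zoned site; is a sole proprietorship; employees 67 < 74 → Industrial Use Registration required.
(c) employees 67 > 51 → Trade Permit required.
(d) floor area 15,900 square feet ≥ 12,500 square feet → Commercial Registration required.
(e) employees 67 > 59 → Small Employer Certificate not required.
(f) does not sell alcoholic beverages → Regulatory Certificate not required.
(g) floor area 15,900 square feet > 13,600 square feet; operates from an industrially zoned site; stores flammable materials → Regulatory License required.
(h) employees 67 ≤ 77 → exempt from Commercial Registration.
(i) floor area 15,900 square feet < 19,400 square feet; stores flammable materials → Trade Certificate not required.
(j) does not host events open to the public; stores flammable materials → Annual Authorization not required.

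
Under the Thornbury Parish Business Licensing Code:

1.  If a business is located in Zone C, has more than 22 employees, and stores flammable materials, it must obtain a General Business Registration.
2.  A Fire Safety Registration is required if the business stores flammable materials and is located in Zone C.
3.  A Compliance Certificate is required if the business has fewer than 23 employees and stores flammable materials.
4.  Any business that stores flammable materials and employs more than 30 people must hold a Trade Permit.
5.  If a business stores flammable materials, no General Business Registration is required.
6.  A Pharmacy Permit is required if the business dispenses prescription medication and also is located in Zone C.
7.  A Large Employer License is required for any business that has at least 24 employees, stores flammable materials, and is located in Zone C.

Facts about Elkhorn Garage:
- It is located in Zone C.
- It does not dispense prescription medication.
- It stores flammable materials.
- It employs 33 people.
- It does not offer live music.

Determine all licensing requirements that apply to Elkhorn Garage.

Fire Safety Registration, Large Employer License, Trade Permit

1. is located in Zone C; employees 33 > 22; stores flammable materials → General Business Registration required.
2. stores flammable materials; is located in Zone C → Fire Safety Registration required.
3. employees 33 ≥ 23; stores flammable materials → Compliance Certificate not required.
4. stores flammable materials; employees 33 > 30 → Trade Permit required.
5. stores flammable materials → exempt from General Business Registration.
6. does not dispense prescription medication; is located in Zone C → Pharmacy Permit not required.
7. employees 33 ≥ 24; stores flammable materials; is located in Zone C → Large Employer License required.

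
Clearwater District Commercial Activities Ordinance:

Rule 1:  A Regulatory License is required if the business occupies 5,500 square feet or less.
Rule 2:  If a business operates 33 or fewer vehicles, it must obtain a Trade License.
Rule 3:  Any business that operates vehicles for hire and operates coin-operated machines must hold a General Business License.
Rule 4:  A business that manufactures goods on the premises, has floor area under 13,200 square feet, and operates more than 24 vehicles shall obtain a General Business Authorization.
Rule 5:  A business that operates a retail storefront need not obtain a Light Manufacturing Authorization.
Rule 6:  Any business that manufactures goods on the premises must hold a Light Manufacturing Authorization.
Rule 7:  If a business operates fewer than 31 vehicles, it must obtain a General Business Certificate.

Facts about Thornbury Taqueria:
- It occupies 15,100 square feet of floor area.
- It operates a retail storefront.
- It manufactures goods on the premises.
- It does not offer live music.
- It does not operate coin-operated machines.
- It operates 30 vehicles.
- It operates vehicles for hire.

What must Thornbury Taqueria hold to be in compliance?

Rule 1: floor area 15,100 square feet > 5,500 square feet → Regulatory License not required.
Rule 2: vehicles 30 ≤ 33 → Trade License required.
Rule 3: operates vehicles for hire; does not operate coin-operated machines → General Business License not required.
Rule 4: manufactures goods on the premises; floor area 15,100 square feet ≥ 13,200 square feet; vehicles 30 > 24 → General Business Authorization not required.
Rule 5: operates a retail storefront → exempt from Light Manufacturing Authorization.
Rule 6: manufactures goods on the premises → Light Manufacturing Authorization required.
Rule 7: vehicles 30 < 31 → General Business Certificate required.

General Business Certificate, Trade License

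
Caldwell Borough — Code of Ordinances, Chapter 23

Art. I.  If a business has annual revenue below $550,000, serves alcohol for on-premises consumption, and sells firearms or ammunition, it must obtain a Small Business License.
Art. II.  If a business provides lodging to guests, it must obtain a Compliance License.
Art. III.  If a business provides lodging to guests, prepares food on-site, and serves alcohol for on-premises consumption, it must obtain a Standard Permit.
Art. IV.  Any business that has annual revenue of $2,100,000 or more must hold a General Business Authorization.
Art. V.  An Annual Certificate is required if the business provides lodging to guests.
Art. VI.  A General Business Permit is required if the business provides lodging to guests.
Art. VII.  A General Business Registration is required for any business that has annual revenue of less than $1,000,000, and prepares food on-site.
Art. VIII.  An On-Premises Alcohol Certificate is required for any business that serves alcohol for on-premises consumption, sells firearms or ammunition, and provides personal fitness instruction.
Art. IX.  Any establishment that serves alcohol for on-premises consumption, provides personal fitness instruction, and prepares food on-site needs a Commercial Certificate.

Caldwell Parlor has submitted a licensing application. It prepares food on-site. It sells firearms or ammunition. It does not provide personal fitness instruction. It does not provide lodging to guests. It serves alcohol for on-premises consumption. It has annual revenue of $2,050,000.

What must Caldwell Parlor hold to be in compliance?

None

Art. I. revenue $2,050,000 ≥ $550,000; serves alcohol for on-premises consumption; sells firearms or ammunition → Small Business License not required.
Art. II. does not provide lodging to guests → Compliance License not required.
Art. III. does not provide lodging to guests; prepares food on-site; serves alcohol for on-premises consumption → Standard Permit not required.
Art. IV. revenue $2,050,000 < $2,100,000 → General Business Authorization not required.
Art. V. does not provide lodging to guests → Annual Certificate not required.
Art. VI. does not provide lodging to guests → General Business Permit not required.
Art. VII. revenue $2,050,000 ≥ $1,000,000; prepares food on-site → General Business Registration not required.
Art. VIII. serves alcohol for on-premises consumption; sells firearms or ammunition; does not provide personal fitness instruction → On-Premises Alcohol Certificate not required.
Art. IX. serves alcohol for on-premises consumption; does not provide personal fitness instruction; prepares food on-site → Commercial Certificate not required.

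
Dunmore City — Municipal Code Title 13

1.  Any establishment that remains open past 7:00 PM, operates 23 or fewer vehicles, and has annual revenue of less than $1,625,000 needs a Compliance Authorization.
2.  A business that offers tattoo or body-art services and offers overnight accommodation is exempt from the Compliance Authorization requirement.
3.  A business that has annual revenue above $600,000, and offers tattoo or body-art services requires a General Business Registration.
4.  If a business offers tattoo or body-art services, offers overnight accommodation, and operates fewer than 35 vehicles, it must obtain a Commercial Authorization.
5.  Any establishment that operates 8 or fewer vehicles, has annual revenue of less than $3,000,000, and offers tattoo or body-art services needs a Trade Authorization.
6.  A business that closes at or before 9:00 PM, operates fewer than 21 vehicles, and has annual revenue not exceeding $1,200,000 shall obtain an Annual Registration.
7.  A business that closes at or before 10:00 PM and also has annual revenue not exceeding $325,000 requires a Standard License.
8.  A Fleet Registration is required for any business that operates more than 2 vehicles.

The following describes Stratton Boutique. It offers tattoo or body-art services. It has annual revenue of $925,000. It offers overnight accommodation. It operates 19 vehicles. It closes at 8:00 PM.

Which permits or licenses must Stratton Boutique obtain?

Annual Registration, Commercial Authorization, Fleet Registration, General Business Registration

1. closes 8:00 PM, after 7:00 PM; vehicles 19 ≤ 23; revenue $925,000 < $1,625,000 → Compliance Authorization required.
2. offers tattoo or body-art services; offers overnight accommodation → exempt from Compliance Authorization.
3. revenue $925,000 > $600,000; offers tattoo or body-art services → General Business Registration required.
4. offers tattoo or body-art services; offers overnight accommodation; vehicles 19 < 35 → Commercial Authorization required.
5. vehicles 19 > 8; revenue $925,000 < $3,000,000; offers tattoo or body-art services → Trade Authorization not required.
6. closes 8:00 PM, at/before 9:00 PM; vehicles 19 < 21; revenue $925,000 ≤ $1,200,000 → Annual Registration required.
7. closes 8:00 PM, at/before 10:00 PM; revenue $925,000 > $325,000 → Standard License not required.
8. vehicles 19 > 2 → Fleet Registration required.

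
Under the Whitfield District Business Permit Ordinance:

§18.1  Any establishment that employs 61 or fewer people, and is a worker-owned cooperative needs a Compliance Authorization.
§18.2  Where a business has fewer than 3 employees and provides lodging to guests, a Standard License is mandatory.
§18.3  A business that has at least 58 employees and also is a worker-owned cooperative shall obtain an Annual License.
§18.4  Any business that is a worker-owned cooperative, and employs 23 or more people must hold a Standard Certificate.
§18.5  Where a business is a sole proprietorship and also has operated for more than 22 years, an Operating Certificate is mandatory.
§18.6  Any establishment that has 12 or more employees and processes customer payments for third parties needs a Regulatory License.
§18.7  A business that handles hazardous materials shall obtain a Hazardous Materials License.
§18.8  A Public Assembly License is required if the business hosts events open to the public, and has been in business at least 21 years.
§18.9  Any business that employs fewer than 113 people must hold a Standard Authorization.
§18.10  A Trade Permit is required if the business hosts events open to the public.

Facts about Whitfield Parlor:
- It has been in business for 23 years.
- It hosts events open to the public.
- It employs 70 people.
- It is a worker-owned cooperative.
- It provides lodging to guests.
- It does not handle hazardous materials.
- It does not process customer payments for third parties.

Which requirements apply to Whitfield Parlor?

Annual License, Public Assembly License, Standard Authorization, Standard Certificate, Trade Permit

§18.1 employees 70 > 61; is a worker-owned cooperative → Compliance Authorization not required.
§18.2 employees 70 ≥ 3; provides lodging to guests → Standard License not required.
§18.3 employees 70 ≥ 58; is a worker-owned cooperative → Annual License required.
§18.4 is a worker-owned cooperative; employees 70 ≥ 23 → Standard Certificate required.
§18.5 is a worker-owned cooperative (not: is a sole proprietorship); years in business 23 > 22 → Operating Certificate not required.
§18.6 employees 70 ≥ 12; does not process customer payments for third parties → Regulatory License not required.
§18.7 does not handle hazardous materials → Hazardous Materials License not required.
§18.8 hosts events open to the public; years in business 23 ≥ 21 → Public Assembly License required.
§18.9 employees 70 < 113 → Standard Authorization required.
§18.10 hosts events open to the public → Trade Permit required.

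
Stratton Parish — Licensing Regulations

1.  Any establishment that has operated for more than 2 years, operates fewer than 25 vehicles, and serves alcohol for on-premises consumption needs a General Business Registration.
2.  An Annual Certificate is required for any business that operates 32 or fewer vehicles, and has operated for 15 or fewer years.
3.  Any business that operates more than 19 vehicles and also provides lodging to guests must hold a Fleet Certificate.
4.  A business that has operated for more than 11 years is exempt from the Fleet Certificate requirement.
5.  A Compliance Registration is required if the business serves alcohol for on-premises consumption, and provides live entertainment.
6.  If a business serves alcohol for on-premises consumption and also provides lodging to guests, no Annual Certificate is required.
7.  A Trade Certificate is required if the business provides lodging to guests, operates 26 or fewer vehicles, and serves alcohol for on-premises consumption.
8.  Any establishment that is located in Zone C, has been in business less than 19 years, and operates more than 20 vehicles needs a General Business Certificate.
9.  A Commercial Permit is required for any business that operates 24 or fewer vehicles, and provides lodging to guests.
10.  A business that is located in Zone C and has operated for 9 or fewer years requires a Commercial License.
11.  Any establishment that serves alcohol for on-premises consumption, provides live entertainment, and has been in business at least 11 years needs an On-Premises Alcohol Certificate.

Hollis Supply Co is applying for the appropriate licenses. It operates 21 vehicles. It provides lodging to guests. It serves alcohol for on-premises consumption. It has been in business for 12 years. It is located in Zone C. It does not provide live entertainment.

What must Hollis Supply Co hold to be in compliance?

Commercial Permit, General Business Certificate, General Business Registration, Trade Certificate

1. years in business 12 > 2; vehicles 21 < 25; serves alcohol for on-premises consumption → General Business Registration required.
2. vehicles 21 ≤ 32; years in business 12 ≤ 15 → Annual Certificate required.
3. vehicles 21 > 19; provides lodging to guests → Fleet Certificate required.
4. years in business 12 > 11 → exempt from Fleet Certificate.
5. serves alcohol for on-premises consumption; does not provide live entertainment → Compliance Registration not required.
6. serves alcohol for on-premises consumption; provides lodging to guests → exempt from Annual Certificate.
7. provides lodging to guests; vehicles 21 ≤ 26; serves alcohol for on-premises consumption → Trade Certificate required.
8. is located in Zone C; years in business 12 < 19; vehicles 21 > 20 → General Business Certificate required.
9. vehicles 21 ≤ 24; provides lodging to guests → Commercial Permit required.
10. is located in Zone C; years in business 12 > 9 → Commercial License not required.
11. serves alcohol for on-premises consumption; does not provide live entertainment; years in business 12 ≥ 11 → On-Premises Alcohol Certificate not required.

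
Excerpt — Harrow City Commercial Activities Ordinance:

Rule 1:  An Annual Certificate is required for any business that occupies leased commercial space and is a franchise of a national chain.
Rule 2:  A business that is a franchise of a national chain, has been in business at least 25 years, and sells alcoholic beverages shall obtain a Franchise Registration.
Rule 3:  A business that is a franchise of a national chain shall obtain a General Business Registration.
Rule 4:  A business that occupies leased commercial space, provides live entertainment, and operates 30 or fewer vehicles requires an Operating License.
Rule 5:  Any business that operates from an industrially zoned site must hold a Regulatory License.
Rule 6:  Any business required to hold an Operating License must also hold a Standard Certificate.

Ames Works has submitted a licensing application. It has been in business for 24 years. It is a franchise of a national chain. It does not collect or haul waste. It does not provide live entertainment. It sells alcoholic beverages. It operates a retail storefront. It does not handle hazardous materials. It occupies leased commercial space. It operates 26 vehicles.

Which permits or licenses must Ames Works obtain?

Annual Certificate, General Business Registration

Rule 1: occupies leased commercial space; is a franchise of a national chain → Annual Certificate required.
Rule 2: is a franchise of a national chain; years in business 24 < 25; sells alcoholic beverages → Franchise Registration not required.
Rule 3: is a franchise of a national chain → General Business Registration required.
Rule 4: occupies leased commercial space; does not provide live entertainment; vehicles 26 ≤ 30 → Operating License not required.
Rule 5: occupies leased commercial space (not: operates from an industrially zoned site) → Regulatory License not required.
Rule 6: Operating License is not required → no effect.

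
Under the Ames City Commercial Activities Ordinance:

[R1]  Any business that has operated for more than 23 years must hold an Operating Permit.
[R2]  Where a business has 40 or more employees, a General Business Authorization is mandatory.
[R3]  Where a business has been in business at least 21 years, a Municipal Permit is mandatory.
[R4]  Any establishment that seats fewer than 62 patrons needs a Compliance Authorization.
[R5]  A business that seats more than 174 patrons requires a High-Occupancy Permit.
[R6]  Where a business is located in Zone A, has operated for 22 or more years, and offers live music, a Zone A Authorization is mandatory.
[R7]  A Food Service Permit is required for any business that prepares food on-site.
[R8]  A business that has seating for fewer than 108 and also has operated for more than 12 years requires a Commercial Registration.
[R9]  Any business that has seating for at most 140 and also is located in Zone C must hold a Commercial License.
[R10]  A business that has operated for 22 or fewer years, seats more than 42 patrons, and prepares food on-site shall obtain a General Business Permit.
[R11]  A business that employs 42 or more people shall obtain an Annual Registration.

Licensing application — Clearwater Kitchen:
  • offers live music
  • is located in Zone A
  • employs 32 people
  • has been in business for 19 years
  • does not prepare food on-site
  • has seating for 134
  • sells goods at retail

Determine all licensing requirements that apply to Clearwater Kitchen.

[R1] years in business 19 ≤ 23 → Operating Permit not required.
[R2] employees 32 < 40 → General Business Authorization not required.
[R3] years in business 19 < 21 → Municipal Permit not required.
[R4] seating 134 ≥ 62 → Compliance Authorization not required.
[R5] seating 134 ≤ 174 → High-Occupancy Permit not required.
[R6] is located in Zone A; years in business 19 < 22; offers live music → Zone A Authorization not required.
[R7] does not prepare food on-site → Food Service Permit not required.
[R8] seating 134 ≥ 108; years in business 19 > 12 → Commercial Registration not required.
[R9] seating 134 ≤ 140; is located in Zone A (not: is located in Zone C) → Commercial License not required.
[R10] years in business 19 ≤ 22; seating 134 > 42; does not prepare food on-site → General Business Permit not required.
[R11] employees 32 < 42 → Annual Registration not required.

None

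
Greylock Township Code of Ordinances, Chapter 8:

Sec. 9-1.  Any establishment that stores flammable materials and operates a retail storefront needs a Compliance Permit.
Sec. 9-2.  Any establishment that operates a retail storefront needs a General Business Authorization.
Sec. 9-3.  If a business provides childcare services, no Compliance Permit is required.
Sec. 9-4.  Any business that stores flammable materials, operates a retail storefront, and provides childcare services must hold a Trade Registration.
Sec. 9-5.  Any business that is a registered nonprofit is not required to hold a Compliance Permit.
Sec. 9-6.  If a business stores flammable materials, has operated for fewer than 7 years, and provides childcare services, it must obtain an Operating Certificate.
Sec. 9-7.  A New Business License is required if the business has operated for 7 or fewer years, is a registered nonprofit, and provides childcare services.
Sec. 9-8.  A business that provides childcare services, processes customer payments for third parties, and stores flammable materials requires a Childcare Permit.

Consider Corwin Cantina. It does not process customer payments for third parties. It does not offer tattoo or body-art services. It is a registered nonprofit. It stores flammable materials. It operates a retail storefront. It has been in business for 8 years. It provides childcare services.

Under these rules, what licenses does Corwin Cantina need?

General Business Authorization, Trade Registration

Sec. 9-1. stores flammable materials; operates a retail storefront → Compliance Permit required.
Sec. 9-2. operates a retail storefront → General Business Authorization required.
Sec. 9-3. provides childcare services → exempt from Compliance Permit.
Sec. 9-4. stores flammable materials; operates a retail storefront; provides childcare services → Trade Registration required.
Sec. 9-5. is a registered nonprofit → exempt from Compliance Permit.
Sec. 9-6. stores flammable materials; years in business 8 ≥ 7; provides childcare services → Operating Certificate not required.
Sec. 9-7. years in business 8 > 7; is a registered nonprofit; provides childcare services → New Business License not required.
Sec. 9-8. provides childcare services; does not process customer payments for third parties; stores flammable materials → Childcare Permit not required.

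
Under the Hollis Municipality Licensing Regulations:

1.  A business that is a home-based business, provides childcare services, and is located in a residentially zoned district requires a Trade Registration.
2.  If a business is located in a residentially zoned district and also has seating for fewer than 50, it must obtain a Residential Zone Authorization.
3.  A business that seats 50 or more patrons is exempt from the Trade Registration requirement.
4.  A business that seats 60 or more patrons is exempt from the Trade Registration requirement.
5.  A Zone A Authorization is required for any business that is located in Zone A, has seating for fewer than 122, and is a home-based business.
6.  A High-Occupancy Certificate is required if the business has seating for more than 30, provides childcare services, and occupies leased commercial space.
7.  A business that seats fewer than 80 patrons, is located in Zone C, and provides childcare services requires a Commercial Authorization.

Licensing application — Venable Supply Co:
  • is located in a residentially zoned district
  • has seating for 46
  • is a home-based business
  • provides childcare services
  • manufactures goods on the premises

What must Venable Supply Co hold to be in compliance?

Residential Zone Authorization, Trade Registration

1. is a home-based business; provides childcare services; is located in a residentially zoned district → Trade Registration required.
2. is located in a residentially zoned district; seating 46 < 50 → Residential Zone Authorization required.
3. seating 46 < 50 → Trade Registration exemption does not apply.
4. seating 46 < 60 → Trade Registration exemption does not apply.
5. is located in a residentially zoned district (not: is located in Zone A); seating 46 < 122; is a home-based business → Zone A Authorization not required.
6. seating 46 > 30; provides childcare services; is a home-based business (not: occupies leased commercial space) → High-Occupancy Certificate not required.
7. seating 46 < 80; is located in a residentially zoned district (not: is located in Zone C); provides childcare services → Commercial Authorization not required.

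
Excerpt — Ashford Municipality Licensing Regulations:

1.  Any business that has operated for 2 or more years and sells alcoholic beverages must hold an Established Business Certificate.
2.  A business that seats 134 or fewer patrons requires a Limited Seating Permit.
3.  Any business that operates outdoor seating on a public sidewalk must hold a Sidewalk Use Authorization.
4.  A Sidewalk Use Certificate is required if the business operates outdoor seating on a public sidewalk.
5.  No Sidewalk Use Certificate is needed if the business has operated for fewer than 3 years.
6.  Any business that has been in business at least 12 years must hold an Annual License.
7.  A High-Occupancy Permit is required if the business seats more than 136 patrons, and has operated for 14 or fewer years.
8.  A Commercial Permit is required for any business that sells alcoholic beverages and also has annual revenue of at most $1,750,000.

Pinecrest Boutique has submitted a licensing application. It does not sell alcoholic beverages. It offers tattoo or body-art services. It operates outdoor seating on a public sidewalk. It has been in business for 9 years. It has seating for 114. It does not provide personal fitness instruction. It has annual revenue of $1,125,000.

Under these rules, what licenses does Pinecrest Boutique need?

1. years in business 9 ≥ 2; does not sell alcoholic beverages → Established Business Certificate not required.
2. seating 114 ≤ 134 → Limited Seating Permit required.
3. operates outdoor seating on a public sidewalk → Sidewalk Use Authorization required.
4. operates outdoor seating on a public sidewalk → Sidewalk Use Certificate required.
5. years in business 9 ≥ 3 → Sidewalk Use Certificate exemption does not apply.
6. years in business 9 < 12 → Annual License not required.
7. seating 114 ≤ 136; years in business 9 ≤ 14 → High-Occupancy Permit not required.
8. does not sell alcoholic beverages; revenue $1,125,000 ≤ $1,750,000 → Commercial Permit not required.

Limited Seating Permit, Sidewalk Use Authorization, Sidewalk Use Certificate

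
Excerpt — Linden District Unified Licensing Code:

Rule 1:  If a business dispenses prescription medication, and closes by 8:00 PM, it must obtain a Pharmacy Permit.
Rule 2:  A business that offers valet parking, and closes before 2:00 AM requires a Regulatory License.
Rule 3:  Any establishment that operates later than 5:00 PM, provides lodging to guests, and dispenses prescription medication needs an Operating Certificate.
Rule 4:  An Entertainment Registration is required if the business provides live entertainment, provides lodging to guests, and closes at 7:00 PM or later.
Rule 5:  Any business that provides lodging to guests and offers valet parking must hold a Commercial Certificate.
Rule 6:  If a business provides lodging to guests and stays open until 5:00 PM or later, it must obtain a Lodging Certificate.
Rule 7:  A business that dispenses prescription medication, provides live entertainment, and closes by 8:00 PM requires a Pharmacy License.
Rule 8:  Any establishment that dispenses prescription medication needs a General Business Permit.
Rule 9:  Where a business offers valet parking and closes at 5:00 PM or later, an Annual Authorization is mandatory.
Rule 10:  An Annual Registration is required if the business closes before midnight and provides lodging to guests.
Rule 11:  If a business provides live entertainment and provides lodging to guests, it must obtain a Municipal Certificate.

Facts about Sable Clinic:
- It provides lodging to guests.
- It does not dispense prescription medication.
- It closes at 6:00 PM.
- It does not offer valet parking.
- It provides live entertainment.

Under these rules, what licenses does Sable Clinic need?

Rule 1: does not dispense prescription medication; closes 6:00 PM, at/before 8:00 PM → Pharmacy Permit not required.
Rule 2: does not offer valet parking; closes 6:00 PM, at/before 2:00 AM → Regulatory License not required.
Rule 3: closes 6:00 PM, after 5:00 PM; provides lodging to guests; does not dispense prescription medication → Operating Certificate not required.
Rule 4: provides live entertainment; provides lodging to guests; closes 6:00 PM, at/before 7:00 PM → Entertainment Registration not required.
Rule 5: provides lodging to guests; does not offer valet parking → Commercial Certificate not required.
Rule 6: provides lodging to guests; closes 6:00 PM, after 5:00 PM → Lodging Certificate required.
Rule 7: does not dispense prescription medication; provides live entertainment; closes 6:00 PM, at/before 8:00 PM → Pharmacy License not required.
Rule 8: does not dispense prescription medication → General Business Permit not required.
Rule 9: does not offer valet parking; closes 6:00 PM, after 5:00 PM → Annual Authorization not required.
Rule 10: closes 6:00 PM, at/before midnight; provides lodging to guests → Annual Registration required.
Rule 11: provides live entertainment; provides lodging to guests → Municipal Certificate required.

Annual Registration, Lodging Certificate, Municipal Certificate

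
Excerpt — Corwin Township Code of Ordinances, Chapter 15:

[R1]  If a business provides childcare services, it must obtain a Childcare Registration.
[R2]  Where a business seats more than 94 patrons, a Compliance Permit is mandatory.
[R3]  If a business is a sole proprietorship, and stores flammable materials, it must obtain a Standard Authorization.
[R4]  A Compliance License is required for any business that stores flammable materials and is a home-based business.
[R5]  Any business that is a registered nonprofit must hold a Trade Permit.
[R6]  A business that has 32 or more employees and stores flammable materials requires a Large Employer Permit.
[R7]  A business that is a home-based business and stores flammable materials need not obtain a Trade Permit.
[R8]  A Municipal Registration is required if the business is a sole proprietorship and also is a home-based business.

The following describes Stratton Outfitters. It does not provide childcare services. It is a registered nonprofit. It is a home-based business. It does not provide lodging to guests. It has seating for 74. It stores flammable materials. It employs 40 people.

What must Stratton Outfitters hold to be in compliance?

Compliance License, Large Employer Permit

[R1] does not provide childcare services → Childcare Registration not required.
[R2] seating 74 ≤ 94 → Compliance Permit not required.
[R3] is a registered nonprofit (not: is a sole proprietorship); stores flammable materials → Standard Authorization not required.
[R4] stores flammable materials; is a home-based business → Compliance License required.
[R5] is a registered nonprofit → Trade Permit required.
[R6] employees 40 ≥ 32; stores flammable materials → Large Employer Permit required.
[R7] is a home-based business; stores flammable materials → exempt from Trade Permit.
[R8] is a registered nonprofit (not: is a sole proprietorship); is a home-based business → Municipal Registration not required.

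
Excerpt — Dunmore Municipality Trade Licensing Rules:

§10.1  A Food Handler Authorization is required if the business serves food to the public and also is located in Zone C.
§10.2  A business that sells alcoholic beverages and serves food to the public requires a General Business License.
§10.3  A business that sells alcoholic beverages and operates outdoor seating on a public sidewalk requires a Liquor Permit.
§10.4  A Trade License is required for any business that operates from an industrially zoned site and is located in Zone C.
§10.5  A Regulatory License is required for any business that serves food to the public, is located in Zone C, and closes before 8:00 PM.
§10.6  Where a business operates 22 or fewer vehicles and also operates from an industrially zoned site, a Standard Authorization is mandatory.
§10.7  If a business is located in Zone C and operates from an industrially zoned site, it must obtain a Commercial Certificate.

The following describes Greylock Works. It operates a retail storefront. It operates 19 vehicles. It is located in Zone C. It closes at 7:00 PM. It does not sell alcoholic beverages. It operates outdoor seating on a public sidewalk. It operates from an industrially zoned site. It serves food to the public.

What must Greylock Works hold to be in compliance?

Commercial Certificate, Food Handler Authorization, Regulatory License, Standard Authorization, Trade License

§10.1 serves food to the public; is located in Zone C → Food Handler Authorization required.
§10.2 does not sell alcoholic beverages; serves food to the public → General Business License not required.
§10.3 does not sell alcoholic beverages; operates outdoor seating on a public sidewalk → Liquor Permit not required.
§10.4 operates from an industrially zoned site; is located in Zone C → Trade License required.
§10.5 serves food to the public; is located in Zone C; closes 7:00 PM, at/before 8:00 PM → Regulatory License required.
§10.6 vehicles 19 ≤ 22; operates from an industrially zoned site → Standard Authorization required.
§10.7 is located in Zone C; operates from an industrially zoned site → Commercial Certificate required.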